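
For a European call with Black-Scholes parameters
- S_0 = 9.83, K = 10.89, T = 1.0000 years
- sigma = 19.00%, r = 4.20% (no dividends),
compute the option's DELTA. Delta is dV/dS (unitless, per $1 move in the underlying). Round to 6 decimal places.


d1 = -0.2229263305; d2 = -0.4129263305
phi(d1) = 0.3891514780; exp(-qT) = 1.0000000000; exp(-rT) = 0.9588697806
N(d1) = 0.4117964216
Delta = exp(-qT) * N(d1) = 1.0000000000 * 0.4117964216 = 0.411796

Answer: Delta = 0.411796


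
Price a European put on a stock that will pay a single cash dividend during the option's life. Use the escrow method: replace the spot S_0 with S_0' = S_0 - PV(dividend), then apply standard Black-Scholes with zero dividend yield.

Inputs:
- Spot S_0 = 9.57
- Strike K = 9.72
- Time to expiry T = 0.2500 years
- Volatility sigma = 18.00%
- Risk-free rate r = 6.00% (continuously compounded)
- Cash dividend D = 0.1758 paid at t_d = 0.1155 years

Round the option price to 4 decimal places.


PV(D) = D * exp(-r * t_d) = 0.1758 * 0.99309396 = 0.17458592
S_0' = S_0 - PV(D) = 9.5700 - 0.17458592 = 9.39541408
d1 = (ln(S_0'/K) + (r + sigma^2/2)*T) / (sigma*sqrt(T)) = -0.16571013
d2 = d1 - sigma*sqrt(T) = -0.25571013
exp(-rT) = 0.98511194
N(-d1) = 0.56580746; N(-d2) = 0.60091266
P = K * exp(-rT) * N(-d2) - S_0' * N(-d1) = 9.7200 * 0.98511194 * 0.60091266 - 9.39541408 * 0.56580746 = 0.4379

Answer: Price = 0.4379


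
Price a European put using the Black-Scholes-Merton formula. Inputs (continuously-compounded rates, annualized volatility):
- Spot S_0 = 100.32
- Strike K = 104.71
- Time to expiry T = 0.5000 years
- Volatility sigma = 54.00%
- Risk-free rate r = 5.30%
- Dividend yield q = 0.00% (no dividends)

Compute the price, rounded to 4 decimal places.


Answer: Price = 16.1542

Derivation:
d1 = (ln(S/K) + (r - q + 0.5*sigma^2) * T) / (sigma * sqrt(T)) = 0.14815315
d2 = d1 - sigma * sqrt(T) = -0.23368451
exp(-rT) = 0.97384804; exp(-qT) = 1.00000000
P = K * exp(-rT) * N(-d2) - S_0 * exp(-qT) * N(-d1)
N(-d1) = 0.44111095; N(-d2) = 0.59238504
P = 104.7100 * 0.97384804 * 0.59238504 - 100.3200 * 1.00000000 * 0.44111095 = 16.1542


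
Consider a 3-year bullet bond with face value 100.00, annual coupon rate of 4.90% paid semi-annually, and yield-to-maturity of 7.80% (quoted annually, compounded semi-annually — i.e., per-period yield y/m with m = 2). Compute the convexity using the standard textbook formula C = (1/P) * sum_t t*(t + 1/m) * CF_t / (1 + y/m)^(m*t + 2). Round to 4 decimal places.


Answer: Convexity = 8.9441

Derivation:
Coupon per period c = face * coupon_rate / m = 2.450000
Periods per year m = 2; per-period yield y/m = 0.039000
Number of cashflows N = 6
Cashflows (t years, CF_t, discount factor 1/(1+y/m)^(m*t), PV):
  t = 0.5000: CF_t = 2.450000, DF = 0.962464, PV = 2.358037
  t = 1.0000: CF_t = 2.450000, DF = 0.926337, PV = 2.269525
  t = 1.5000: CF_t = 2.450000, DF = 0.891566, PV = 2.184336
  t = 2.0000: CF_t = 2.450000, DF = 0.858100, PV = 2.102345
  t = 2.5000: CF_t = 2.450000, DF = 0.825890, PV = 2.023431
  t = 3.0000: CF_t = 102.450000, DF = 0.794889, PV = 81.436421
Price P = sum_t PV_t = 92.374094
Convexity numerator sum_t t*(t + 1/m) * CF_t / (1+y/m)^(m*t + 2):
  t = 0.5000: term = 1.092168
  t = 1.0000: term = 3.153517
  t = 1.5000: term = 6.070292
  t = 2.0000: term = 9.737395
  t = 2.5000: term = 14.057837
  t = 3.0000: term = 792.094288
Convexity = (1/P) * sum = 826.205498 / 92.374094 = 8.944126


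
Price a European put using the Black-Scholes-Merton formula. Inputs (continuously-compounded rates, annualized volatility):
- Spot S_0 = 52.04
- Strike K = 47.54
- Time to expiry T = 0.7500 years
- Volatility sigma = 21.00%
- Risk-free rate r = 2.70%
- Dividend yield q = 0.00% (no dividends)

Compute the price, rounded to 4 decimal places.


d1 = (ln(S/K) + (r - q + 0.5*sigma^2) * T) / (sigma * sqrt(T)) = 0.69957638
d2 = d1 - sigma * sqrt(T) = 0.51771104
exp(-rT) = 0.97995365; exp(-qT) = 1.00000000
P = K * exp(-rT) * N(-d2) - S_0 * exp(-qT) * N(-d1)
N(-d1) = 0.24209595; N(-d2) = 0.30232995
P = 47.5400 * 0.97995365 * 0.30232995 - 52.0400 * 1.00000000 * 0.24209595 = 1.4860

Answer: Price = 1.4860


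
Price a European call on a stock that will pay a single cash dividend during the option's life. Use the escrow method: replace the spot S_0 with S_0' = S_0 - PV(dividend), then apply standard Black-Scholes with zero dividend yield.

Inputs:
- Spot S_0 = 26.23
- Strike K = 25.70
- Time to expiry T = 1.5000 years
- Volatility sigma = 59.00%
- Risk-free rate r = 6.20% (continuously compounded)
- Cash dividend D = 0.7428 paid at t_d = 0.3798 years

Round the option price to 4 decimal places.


Answer: Price = 7.9905

Derivation:
PV(D) = D * exp(-r * t_d) = 0.7428 * 0.97672748 = 0.72551317
S_0' = S_0 - PV(D) = 26.2300 - 0.72551317 = 25.50448683
d1 = (ln(S_0'/K) + (r + sigma^2/2)*T) / (sigma*sqrt(T)) = 0.47943351
d2 = d1 - sigma*sqrt(T) = -0.24316597
exp(-rT) = 0.91119350
N(d1) = 0.68418487; N(d2) = 0.40393841
C = S_0' * N(d1) - K * exp(-rT) * N(d2) = 25.50448683 * 0.68418487 - 25.7000 * 0.91119350 * 0.40393841 = 7.9905


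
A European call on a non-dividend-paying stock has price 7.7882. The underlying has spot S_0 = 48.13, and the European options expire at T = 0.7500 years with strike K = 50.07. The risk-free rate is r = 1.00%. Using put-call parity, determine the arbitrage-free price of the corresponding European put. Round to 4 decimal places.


Put-call parity: C - P = S_0 * exp(-qT) - K * exp(-rT).
S_0 * exp(-qT) = 48.1300 * 1.00000000 = 48.13000000
K * exp(-rT) = 50.0700 * 0.99252805 = 49.69587970
P = C - S*exp(-qT) + K*exp(-rT)
P = 7.7882 - 48.13000000 + 49.69587970 = 9.3541

Answer: Put price = 9.3541


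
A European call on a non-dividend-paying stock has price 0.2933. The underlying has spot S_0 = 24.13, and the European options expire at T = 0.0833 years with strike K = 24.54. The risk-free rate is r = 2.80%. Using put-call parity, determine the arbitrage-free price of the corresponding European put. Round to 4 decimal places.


Put-call parity: C - P = S_0 * exp(-qT) - K * exp(-rT).
S_0 * exp(-qT) = 24.1300 * 1.00000000 = 24.13000000
K * exp(-rT) = 24.5400 * 0.99767032 = 24.48282960
P = C - S*exp(-qT) + K*exp(-rT)
P = 0.2933 - 24.13000000 + 24.48282960 = 0.6461

Answer: Put price = 0.6461


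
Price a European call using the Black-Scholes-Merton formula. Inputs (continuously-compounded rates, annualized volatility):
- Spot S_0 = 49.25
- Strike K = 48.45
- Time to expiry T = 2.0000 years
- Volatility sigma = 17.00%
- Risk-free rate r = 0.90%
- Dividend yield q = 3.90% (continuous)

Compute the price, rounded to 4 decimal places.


d1 = (ln(S/K) + (r - q + 0.5*sigma^2) * T) / (sigma * sqrt(T)) = -0.06123948
d2 = d1 - sigma * sqrt(T) = -0.30165579
exp(-rT) = 0.98216103; exp(-qT) = 0.92496443
C = S_0 * exp(-qT) * N(d1) - K * exp(-rT) * N(d2)
N(d1) = 0.47558424; N(d2) = 0.38145724
C = 49.2500 * 0.92496443 * 0.47558424 - 48.4500 * 0.98216103 * 0.38145724 = 3.5131

Answer: Price = 3.5131


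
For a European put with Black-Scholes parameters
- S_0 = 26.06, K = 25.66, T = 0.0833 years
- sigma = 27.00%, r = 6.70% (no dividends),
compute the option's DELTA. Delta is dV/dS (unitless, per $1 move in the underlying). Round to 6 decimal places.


Answer: Delta = -0.378630

Derivation:
d1 = 0.3090801823; d2 = 0.2311534860
phi(d1) = 0.3803346284; exp(-qT) = 1.0000000000; exp(-rT) = 0.9944344454
N(-d1) = 0.3786302669
Delta = -exp(-qT) * N(-d1) = -1.0000000000 * 0.3786302669 = -0.378630


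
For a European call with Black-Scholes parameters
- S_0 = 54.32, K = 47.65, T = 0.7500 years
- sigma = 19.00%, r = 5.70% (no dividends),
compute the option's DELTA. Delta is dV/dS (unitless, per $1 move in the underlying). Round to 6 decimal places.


Answer: Delta = 0.872497

Derivation:
d1 = 1.1382755501; d2 = 0.9737307234
phi(d1) = 0.2087173891; exp(-qT) = 1.0000000000; exp(-rT) = 0.9581508979
N(d1) = 0.8724972800
Delta = exp(-qT) * N(d1) = 1.0000000000 * 0.8724972800 = 0.872497


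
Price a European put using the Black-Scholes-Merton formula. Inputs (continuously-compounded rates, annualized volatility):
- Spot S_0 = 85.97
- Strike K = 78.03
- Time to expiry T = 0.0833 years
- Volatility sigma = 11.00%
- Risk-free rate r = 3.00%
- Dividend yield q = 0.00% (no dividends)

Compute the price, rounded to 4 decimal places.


Answer: Price = 0.0006

Derivation:
d1 = (ln(S/K) + (r - q + 0.5*sigma^2) * T) / (sigma * sqrt(T)) = 3.14691533
d2 = d1 - sigma * sqrt(T) = 3.11516741
exp(-rT) = 0.99750412; exp(-qT) = 1.00000000
P = K * exp(-rT) * N(-d2) - S_0 * exp(-qT) * N(-d1)
N(-d1) = 0.00082501; N(-d2) = 0.00091920
P = 78.0300 * 0.99750412 * 0.00091920 - 85.9700 * 1.00000000 * 0.00082501 = 0.0006


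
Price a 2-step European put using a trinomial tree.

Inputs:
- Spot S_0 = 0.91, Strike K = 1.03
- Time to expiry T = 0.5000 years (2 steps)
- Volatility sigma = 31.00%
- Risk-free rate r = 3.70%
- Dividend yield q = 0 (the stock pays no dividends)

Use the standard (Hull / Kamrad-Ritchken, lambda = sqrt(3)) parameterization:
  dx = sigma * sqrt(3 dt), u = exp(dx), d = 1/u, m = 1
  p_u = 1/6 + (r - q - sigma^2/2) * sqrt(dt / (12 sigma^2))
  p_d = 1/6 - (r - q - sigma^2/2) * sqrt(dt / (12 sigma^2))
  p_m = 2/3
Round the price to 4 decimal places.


Answer: Price = V(0,0) = 0.1485

Derivation:
dt = T/N = 0.250000; dx = sigma*sqrt(3*dt) = 0.268468
u = exp(dx) = 1.307959; d = 1/u = 0.764550
p_u = 0.161522, p_m = 0.666667, p_d = 0.171812
Discount per step: exp(-r*dt) = 0.990793
Stock lattice S(k, j) with j the centered position index:
  k=0: S(0,+0) = 0.9100
  k=1: S(1,-1) = 0.6957; S(1,+0) = 0.9100; S(1,+1) = 1.1902
  k=2: S(2,-2) = 0.5319; S(2,-1) = 0.6957; S(2,+0) = 0.9100; S(2,+1) = 1.1902; S(2,+2) = 1.5568
Terminal payoffs V(N, j) = max(K - S_T, 0):
  V(2,-2) = 0.498072; V(2,-1) = 0.334260; V(2,+0) = 0.120000; V(2,+1) = 0.000000; V(2,+2) = 0.000000
Backward induction: V(k, j) = exp(-r*dt) * [p_u * V(k+1, j+1) + p_m * V(k+1, j) + p_d * V(k+1, j-1)]
  V(1,-1) = exp(-r*dt) * [p_u*0.120000 + p_m*0.334260 + p_d*0.498072] = 0.324779
  V(1,+0) = exp(-r*dt) * [p_u*0.000000 + p_m*0.120000 + p_d*0.334260] = 0.136164
  V(1,+1) = exp(-r*dt) * [p_u*0.000000 + p_m*0.000000 + p_d*0.120000] = 0.020428
  V(0,+0) = exp(-r*dt) * [p_u*0.020428 + p_m*0.136164 + p_d*0.324779] = 0.148496


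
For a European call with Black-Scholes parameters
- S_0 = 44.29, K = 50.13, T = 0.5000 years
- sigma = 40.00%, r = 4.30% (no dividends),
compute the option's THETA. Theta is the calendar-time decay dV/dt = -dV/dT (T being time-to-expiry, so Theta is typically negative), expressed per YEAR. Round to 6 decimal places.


d1 = -0.2204784164; d2 = -0.5033211289
phi(d1) = 0.3893627311; exp(-qT) = 1.0000000000; exp(-rT) = 0.9787294775
Theta = -S*exp(-qT)*phi(d1)*sigma/(2*sqrt(T)) - r*K*exp(-rT)*N(d2) + q*S*exp(-qT)*N(d1)
N(d1) = 0.4127492900; N(d2) = 0.3073692568; sqrt(T) = 0.7071067812
Term 1 = -44.2900 * 1.0000000000 * 0.3893627311 * 0.4000 / (2 * 0.7071067812) = -4.8775873231
Term 2 = -0.0430 * 50.1300 * 0.9787294775 * 0.3073692568 = -0.6484690543
Term 3 = 0 (no dividend yield, q = 0)
Theta = -4.8775873231 + (-0.6484690543) + (0.0000000000) = -5.526056

Answer: Theta = -5.526056


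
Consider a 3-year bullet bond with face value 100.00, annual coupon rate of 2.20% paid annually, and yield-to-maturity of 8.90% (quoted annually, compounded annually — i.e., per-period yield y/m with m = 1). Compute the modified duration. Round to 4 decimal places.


Answer: Modified duration = 2.6896

Derivation:
Coupon per period c = face * coupon_rate / m = 2.200000
Periods per year m = 1; per-period yield y/m = 0.089000
Number of cashflows N = 3
Cashflows (t years, CF_t, discount factor 1/(1+y/m)^(m*t), PV):
  t = 1.0000: CF_t = 2.200000, DF = 0.918274, PV = 2.020202
  t = 2.0000: CF_t = 2.200000, DF = 0.843226, PV = 1.855098
  t = 3.0000: CF_t = 102.200000, DF = 0.774313, PV = 79.134754
Price P = sum_t PV_t = 83.010054
First compute Macaulay numerator sum_t t * PV_t:
  t * PV_t at t = 1.0000: 2.020202
  t * PV_t at t = 2.0000: 3.710197
  t * PV_t at t = 3.0000: 237.404262
Macaulay duration D = 243.134661 / 83.010054 = 2.928978
Modified duration = D / (1 + y/m) = 2.928978 / (1 + 0.089000) = 2.689604


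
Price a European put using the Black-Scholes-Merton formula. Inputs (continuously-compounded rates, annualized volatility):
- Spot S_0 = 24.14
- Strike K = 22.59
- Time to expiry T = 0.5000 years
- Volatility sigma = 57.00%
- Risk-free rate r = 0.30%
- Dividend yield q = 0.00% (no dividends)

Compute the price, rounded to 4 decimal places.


Answer: Price = 2.9890

Derivation:
d1 = (ln(S/K) + (r - q + 0.5*sigma^2) * T) / (sigma * sqrt(T)) = 0.36989844
d2 = d1 - sigma * sqrt(T) = -0.03315243
exp(-rT) = 0.99850112; exp(-qT) = 1.00000000
P = K * exp(-rT) * N(-d2) - S_0 * exp(-qT) * N(-d1)
N(-d1) = 0.35572908; N(-d2) = 0.51322348
P = 22.5900 * 0.99850112 * 0.51322348 - 24.1400 * 1.00000000 * 0.35572908 = 2.9890


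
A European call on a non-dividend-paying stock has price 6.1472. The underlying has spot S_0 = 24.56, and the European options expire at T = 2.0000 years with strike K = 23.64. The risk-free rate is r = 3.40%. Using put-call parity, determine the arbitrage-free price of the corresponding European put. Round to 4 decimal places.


Put-call parity: C - P = S_0 * exp(-qT) - K * exp(-rT).
S_0 * exp(-qT) = 24.5600 * 1.00000000 = 24.56000000
K * exp(-rT) = 23.6400 * 0.93426047 = 22.08591760
P = C - S*exp(-qT) + K*exp(-rT)
P = 6.1472 - 24.56000000 + 22.08591760 = 3.6731

Answer: Put price = 3.6731


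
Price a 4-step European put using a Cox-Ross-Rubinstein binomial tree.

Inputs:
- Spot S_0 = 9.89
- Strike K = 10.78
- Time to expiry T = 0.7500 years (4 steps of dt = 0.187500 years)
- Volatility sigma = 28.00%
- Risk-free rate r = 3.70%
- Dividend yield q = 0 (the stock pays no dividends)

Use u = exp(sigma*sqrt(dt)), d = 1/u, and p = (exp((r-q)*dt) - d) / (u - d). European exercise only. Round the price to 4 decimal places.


Answer: Price = V(0,0) = 1.3525

Derivation:
dt = T/N = 0.187500
u = exp(sigma*sqrt(dt)) = 1.128900; d = 1/u = 0.885818
p = (exp((r-q)*dt) - d) / (u - d) = 0.498365
Discount per step: exp(-r*dt) = 0.993087
Stock lattice S(k, i) with i counting down-moves:
  k=0: S(0,0) = 9.8900
  k=1: S(1,0) = 11.1648; S(1,1) = 8.7607
  k=2: S(2,0) = 12.6040; S(2,1) = 9.8900; S(2,2) = 7.7604
  k=3: S(3,0) = 14.2286; S(3,1) = 11.1648; S(3,2) = 8.7607; S(3,3) = 6.8743
  k=4: S(4,0) = 16.0627; S(4,1) = 12.6040; S(4,2) = 9.8900; S(4,3) = 7.7604; S(4,4) = 6.0894
Terminal payoffs V(N, i) = max(K - S_T, 0):
  V(4,0) = 0.000000; V(4,1) = 0.000000; V(4,2) = 0.890000; V(4,3) = 3.019576; V(4,4) = 4.690598
Backward induction: V(k, i) = exp(-r*dt) * [p * V(k+1, i) + (1-p) * V(k+1, i+1)].
  V(3,0) = exp(-r*dt) * [p*0.000000 + (1-p)*0.000000] = 0.000000
  V(3,1) = exp(-r*dt) * [p*0.000000 + (1-p)*0.890000] = 0.443368
  V(3,2) = exp(-r*dt) * [p*0.890000 + (1-p)*3.019576] = 1.944731
  V(3,3) = exp(-r*dt) * [p*3.019576 + (1-p)*4.690598] = 3.831147
  V(2,0) = exp(-r*dt) * [p*0.000000 + (1-p)*0.443368] = 0.220871
  V(2,1) = exp(-r*dt) * [p*0.443368 + (1-p)*1.944731] = 1.188232
  V(2,2) = exp(-r*dt) * [p*1.944731 + (1-p)*3.831147] = 2.871036
  V(1,0) = exp(-r*dt) * [p*0.220871 + (1-p)*1.188232] = 0.701251
  V(1,1) = exp(-r*dt) * [p*1.188232 + (1-p)*2.871036] = 2.018334
  V(0,0) = exp(-r*dt) * [p*0.701251 + (1-p)*2.018334] = 1.352530


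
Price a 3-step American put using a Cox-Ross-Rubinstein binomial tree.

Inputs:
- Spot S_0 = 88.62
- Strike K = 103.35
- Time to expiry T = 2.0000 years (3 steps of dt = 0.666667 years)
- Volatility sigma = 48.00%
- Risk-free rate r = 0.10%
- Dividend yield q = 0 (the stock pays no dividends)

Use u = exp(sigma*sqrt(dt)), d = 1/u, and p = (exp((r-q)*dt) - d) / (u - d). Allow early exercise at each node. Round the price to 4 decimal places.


dt = T/N = 0.666667
u = exp(sigma*sqrt(dt)) = 1.479817; d = 1/u = 0.675759
p = (exp((r-q)*dt) - d) / (u - d) = 0.404085
Discount per step: exp(-r*dt) = 0.999334
Stock lattice S(k, i) with i counting down-moves:
  k=0: S(0,0) = 88.6200
  k=1: S(1,0) = 131.1414; S(1,1) = 59.8858
  k=2: S(2,0) = 194.0652; S(2,1) = 88.6200; S(2,2) = 40.4684
  k=3: S(3,0) = 287.1810; S(3,1) = 131.1414; S(3,2) = 59.8858; S(3,3) = 27.3469
Terminal payoffs V(N, i) = max(K - S_T, 0):
  V(3,0) = 0.000000; V(3,1) = 0.000000; V(3,2) = 43.464212; V(3,3) = 76.003119
Backward induction: V(k, i) = exp(-r*dt) * [p * V(k+1, i) + (1-p) * V(k+1, i+1)]; then take max(V_cont, immediate exercise) for American.
  V(2,0) = exp(-r*dt) * [p*0.000000 + (1-p)*0.000000] = 0.000000; exercise = 0.000000; V(2,0) = max -> 0.000000
  V(2,1) = exp(-r*dt) * [p*0.000000 + (1-p)*43.464212] = 25.883715; exercise = 14.730000; V(2,1) = max -> 25.883715
  V(2,2) = exp(-r*dt) * [p*43.464212 + (1-p)*76.003119] = 62.812746; exercise = 62.881623; V(2,2) = max -> 62.881623
  V(1,0) = exp(-r*dt) * [p*0.000000 + (1-p)*25.883715] = 15.414215; exercise = 0.000000; V(1,0) = max -> 15.414215
  V(1,1) = exp(-r*dt) * [p*25.883715 + (1-p)*62.881623] = 47.899381; exercise = 43.464212; V(1,1) = max -> 47.899381
  V(0,0) = exp(-r*dt) * [p*15.414215 + (1-p)*47.899381] = 34.749439; exercise = 14.730000; V(0,0) = max -> 34.749439

Answer: Price = V(0,0) = 34.7494


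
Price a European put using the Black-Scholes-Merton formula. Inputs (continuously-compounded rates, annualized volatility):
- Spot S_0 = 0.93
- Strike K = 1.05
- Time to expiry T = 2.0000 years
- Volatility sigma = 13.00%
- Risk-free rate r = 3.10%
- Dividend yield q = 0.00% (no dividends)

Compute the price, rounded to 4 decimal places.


Answer: Price = 0.1023

Derivation:
d1 = (ln(S/K) + (r - q + 0.5*sigma^2) * T) / (sigma * sqrt(T)) = -0.23095661
d2 = d1 - sigma * sqrt(T) = -0.41480438
exp(-rT) = 0.93988289; exp(-qT) = 1.00000000
P = K * exp(-rT) * N(-d2) - S_0 * exp(-qT) * N(-d1)
N(-d1) = 0.59132575; N(-d2) = 0.66085744
P = 1.0500 * 0.93988289 * 0.66085744 - 0.9300 * 1.00000000 * 0.59132575 = 0.1023


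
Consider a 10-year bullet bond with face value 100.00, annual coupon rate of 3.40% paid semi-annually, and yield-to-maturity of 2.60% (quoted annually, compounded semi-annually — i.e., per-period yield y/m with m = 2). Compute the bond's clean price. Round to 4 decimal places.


Coupon per period c = face * coupon_rate / m = 1.700000
Periods per year m = 2; per-period yield y/m = 0.013000
Number of cashflows N = 20
Cashflows (t years, CF_t, discount factor 1/(1+y/m)^(m*t), PV):
  t = 0.5000: CF_t = 1.700000, DF = 0.987167, PV = 1.678184
  t = 1.0000: CF_t = 1.700000, DF = 0.974498, PV = 1.656647
  t = 1.5000: CF_t = 1.700000, DF = 0.961992, PV = 1.635387
  t = 2.0000: CF_t = 1.700000, DF = 0.949647, PV = 1.614400
  t = 2.5000: CF_t = 1.700000, DF = 0.937460, PV = 1.593682
  t = 3.0000: CF_t = 1.700000, DF = 0.925429, PV = 1.573230
  t = 3.5000: CF_t = 1.700000, DF = 0.913553, PV = 1.553041
  t = 4.0000: CF_t = 1.700000, DF = 0.901829, PV = 1.533110
  t = 4.5000: CF_t = 1.700000, DF = 0.890256, PV = 1.513435
  t = 5.0000: CF_t = 1.700000, DF = 0.878831, PV = 1.494013
  t = 5.5000: CF_t = 1.700000, DF = 0.867553, PV = 1.474840
  t = 6.0000: CF_t = 1.700000, DF = 0.856420, PV = 1.455914
  t = 6.5000: CF_t = 1.700000, DF = 0.845429, PV = 1.437230
  t = 7.0000: CF_t = 1.700000, DF = 0.834580, PV = 1.418785
  t = 7.5000: CF_t = 1.700000, DF = 0.823869, PV = 1.400578
  t = 8.0000: CF_t = 1.700000, DF = 0.813296, PV = 1.382604
  t = 8.5000: CF_t = 1.700000, DF = 0.802859, PV = 1.364861
  t = 9.0000: CF_t = 1.700000, DF = 0.792556, PV = 1.347345
  t = 9.5000: CF_t = 1.700000, DF = 0.782385, PV = 1.330055
  t = 10.0000: CF_t = 101.700000, DF = 0.772345, PV = 78.547442
Price P = sum_t PV_t = 107.004783

Answer: Price = 107.0048


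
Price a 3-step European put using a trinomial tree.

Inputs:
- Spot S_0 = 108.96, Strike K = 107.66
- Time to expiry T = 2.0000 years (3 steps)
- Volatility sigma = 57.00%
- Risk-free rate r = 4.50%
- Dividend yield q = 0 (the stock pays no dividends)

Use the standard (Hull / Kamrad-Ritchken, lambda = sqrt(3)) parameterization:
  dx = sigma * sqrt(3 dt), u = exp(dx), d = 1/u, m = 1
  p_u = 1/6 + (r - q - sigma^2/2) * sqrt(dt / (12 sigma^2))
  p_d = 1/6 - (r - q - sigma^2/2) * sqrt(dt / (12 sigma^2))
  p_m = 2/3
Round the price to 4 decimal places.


Answer: Price = V(0,0) = 24.5279

Derivation:
dt = T/N = 0.666667; dx = sigma*sqrt(3*dt) = 0.806102
u = exp(dx) = 2.239162; d = 1/u = 0.446596
p_u = 0.118100, p_m = 0.666667, p_d = 0.215234
Discount per step: exp(-r*dt) = 0.970446
Stock lattice S(k, j) with j the centered position index:
  k=0: S(0,+0) = 108.9600
  k=1: S(1,-1) = 48.6611; S(1,+0) = 108.9600; S(1,+1) = 243.9791
  k=2: S(2,-2) = 21.7318; S(2,-1) = 48.6611; S(2,+0) = 108.9600; S(2,+1) = 243.9791; S(2,+2) = 546.3088
  k=3: S(3,-3) = 9.7053; S(3,-2) = 21.7318; S(3,-1) = 48.6611; S(3,+0) = 108.9600; S(3,+1) = 243.9791; S(3,+2) = 546.3088; S(3,+3) = 1223.2739
Terminal payoffs V(N, j) = max(K - S_T, 0):
  V(3,-3) = 97.954666; V(3,-2) = 85.928184; V(3,-1) = 58.998940; V(3,+0) = 0.000000; V(3,+1) = 0.000000; V(3,+2) = 0.000000; V(3,+3) = 0.000000
Backward induction: V(k, j) = exp(-r*dt) * [p_u * V(k+1, j+1) + p_m * V(k+1, j) + p_d * V(k+1, j-1)]
  V(2,-2) = exp(-r*dt) * [p_u*58.998940 + p_m*85.928184 + p_d*97.954666] = 82.814285
  V(2,-1) = exp(-r*dt) * [p_u*0.000000 + p_m*58.998940 + p_d*85.928184] = 56.118217
  V(2,+0) = exp(-r*dt) * [p_u*0.000000 + p_m*0.000000 + p_d*58.998940] = 12.323263
  V(2,+1) = exp(-r*dt) * [p_u*0.000000 + p_m*0.000000 + p_d*0.000000] = 0.000000
  V(2,+2) = exp(-r*dt) * [p_u*0.000000 + p_m*0.000000 + p_d*0.000000] = 0.000000
  V(1,-1) = exp(-r*dt) * [p_u*12.323263 + p_m*56.118217 + p_d*82.814285] = 55.016445
  V(1,+0) = exp(-r*dt) * [p_u*0.000000 + p_m*12.323263 + p_d*56.118217] = 19.694263
  V(1,+1) = exp(-r*dt) * [p_u*0.000000 + p_m*0.000000 + p_d*12.323263] = 2.573992
  V(0,+0) = exp(-r*dt) * [p_u*2.573992 + p_m*19.694263 + p_d*55.016445] = 24.527905


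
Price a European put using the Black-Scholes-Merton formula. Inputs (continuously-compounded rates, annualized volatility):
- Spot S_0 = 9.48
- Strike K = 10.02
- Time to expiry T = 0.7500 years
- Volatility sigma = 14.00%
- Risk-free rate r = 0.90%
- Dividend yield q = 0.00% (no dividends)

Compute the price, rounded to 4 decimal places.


Answer: Price = 0.7432

Derivation:
d1 = (ln(S/K) + (r - q + 0.5*sigma^2) * T) / (sigma * sqrt(T)) = -0.34062659
d2 = d1 - sigma * sqrt(T) = -0.46187015
exp(-rT) = 0.99327273; exp(-qT) = 1.00000000
P = K * exp(-rT) * N(-d2) - S_0 * exp(-qT) * N(-d1)
N(-d1) = 0.63330765; N(-d2) = 0.67791278
P = 10.0200 * 0.99327273 * 0.67791278 - 9.4800 * 1.00000000 * 0.63330765 = 0.7432


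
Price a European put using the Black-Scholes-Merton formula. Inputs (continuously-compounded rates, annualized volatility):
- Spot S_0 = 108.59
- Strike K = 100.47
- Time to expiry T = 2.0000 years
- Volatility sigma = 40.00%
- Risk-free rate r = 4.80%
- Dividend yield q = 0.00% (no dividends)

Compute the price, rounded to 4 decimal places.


d1 = (ln(S/K) + (r - q + 0.5*sigma^2) * T) / (sigma * sqrt(T)) = 0.58993945
d2 = d1 - sigma * sqrt(T) = 0.02425402
exp(-rT) = 0.90846402; exp(-qT) = 1.00000000
P = K * exp(-rT) * N(-d2) - S_0 * exp(-qT) * N(-d1)
N(-d1) = 0.27761562; N(-d2) = 0.49032499
P = 100.4700 * 0.90846402 * 0.49032499 - 108.5900 * 1.00000000 * 0.27761562 = 14.6073

Answer: Price = 14.6073


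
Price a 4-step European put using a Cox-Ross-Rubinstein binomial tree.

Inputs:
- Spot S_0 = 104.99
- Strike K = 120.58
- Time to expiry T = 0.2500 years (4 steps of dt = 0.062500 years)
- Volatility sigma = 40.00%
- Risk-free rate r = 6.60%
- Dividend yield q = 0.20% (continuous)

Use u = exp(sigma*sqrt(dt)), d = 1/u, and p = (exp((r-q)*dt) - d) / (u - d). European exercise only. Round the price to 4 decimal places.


dt = T/N = 0.062500
u = exp(sigma*sqrt(dt)) = 1.105171; d = 1/u = 0.904837
p = (exp((r-q)*dt) - d) / (u - d) = 0.495028
Discount per step: exp(-r*dt) = 0.995883
Stock lattice S(k, i) with i counting down-moves:
  k=0: S(0,0) = 104.9900
  k=1: S(1,0) = 116.0319; S(1,1) = 94.9989
  k=2: S(2,0) = 128.2351; S(2,1) = 104.9900; S(2,2) = 85.9585
  k=3: S(3,0) = 141.7217; S(3,1) = 116.0319; S(3,2) = 94.9989; S(3,3) = 77.7785
  k=4: S(4,0) = 156.6267; S(4,1) = 128.2351; S(4,2) = 104.9900; S(4,3) = 85.9585; S(4,4) = 70.3769
Terminal payoffs V(N, i) = max(K - S_T, 0):
  V(4,0) = 0.000000; V(4,1) = 0.000000; V(4,2) = 15.590000; V(4,3) = 34.621458; V(4,4) = 50.203098
Backward induction: V(k, i) = exp(-r*dt) * [p * V(k+1, i) + (1-p) * V(k+1, i+1)].
  V(3,0) = exp(-r*dt) * [p*0.000000 + (1-p)*0.000000] = 0.000000
  V(3,1) = exp(-r*dt) * [p*0.000000 + (1-p)*15.590000] = 7.840114
  V(3,2) = exp(-r*dt) * [p*15.590000 + (1-p)*34.621458] = 25.096626
  V(3,3) = exp(-r*dt) * [p*34.621458 + (1-p)*50.203098] = 42.314849
  V(2,0) = exp(-r*dt) * [p*0.000000 + (1-p)*7.840114] = 3.942744
  V(2,1) = exp(-r*dt) * [p*7.840114 + (1-p)*25.096626] = 16.486032
  V(2,2) = exp(-r*dt) * [p*25.096626 + (1-p)*42.314849] = 33.652252
  V(1,0) = exp(-r*dt) * [p*3.942744 + (1-p)*16.486032] = 10.234456
  V(1,1) = exp(-r*dt) * [p*16.486032 + (1-p)*33.652252] = 25.050953
  V(0,0) = exp(-r*dt) * [p*10.234456 + (1-p)*25.050953] = 17.643450

Answer: Price = V(0,0) = 17.6434


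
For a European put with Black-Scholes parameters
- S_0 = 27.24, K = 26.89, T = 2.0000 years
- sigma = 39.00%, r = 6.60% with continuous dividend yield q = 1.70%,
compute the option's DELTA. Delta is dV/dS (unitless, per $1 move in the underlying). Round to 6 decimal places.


d1 = 0.4769018427; d2 = -0.0746414466
phi(d1) = 0.3560599309; exp(-qT) = 0.9665715046; exp(-rT) = 0.8763409951
N(-d1) = 0.3167160099
Delta = -exp(-qT) * N(-d1) = -0.9665715046 * 0.3167160099 = -0.306129

Answer: Delta = -0.306129


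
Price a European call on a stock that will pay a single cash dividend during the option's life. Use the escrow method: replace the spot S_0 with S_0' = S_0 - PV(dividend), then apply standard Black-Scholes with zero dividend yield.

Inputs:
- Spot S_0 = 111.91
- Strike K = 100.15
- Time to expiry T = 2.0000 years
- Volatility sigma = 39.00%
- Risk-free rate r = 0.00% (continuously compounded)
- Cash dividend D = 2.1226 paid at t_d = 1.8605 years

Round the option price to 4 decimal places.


Answer: Price = 27.9335

Derivation:
PV(D) = D * exp(-r * t_d) = 2.1226 * 1.00000000 = 2.12260000
S_0' = S_0 - PV(D) = 111.9100 - 2.12260000 = 109.78740000
d1 = (ln(S_0'/K) + (r + sigma^2/2)*T) / (sigma*sqrt(T)) = 0.44235278
d2 = d1 - sigma*sqrt(T) = -0.10919051
exp(-rT) = 1.00000000
N(d1) = 0.67088303; N(d2) = 0.45652569
C = S_0' * N(d1) - K * exp(-rT) * N(d2) = 109.78740000 * 0.67088303 - 100.1500 * 1.00000000 * 0.45652569 = 27.9335


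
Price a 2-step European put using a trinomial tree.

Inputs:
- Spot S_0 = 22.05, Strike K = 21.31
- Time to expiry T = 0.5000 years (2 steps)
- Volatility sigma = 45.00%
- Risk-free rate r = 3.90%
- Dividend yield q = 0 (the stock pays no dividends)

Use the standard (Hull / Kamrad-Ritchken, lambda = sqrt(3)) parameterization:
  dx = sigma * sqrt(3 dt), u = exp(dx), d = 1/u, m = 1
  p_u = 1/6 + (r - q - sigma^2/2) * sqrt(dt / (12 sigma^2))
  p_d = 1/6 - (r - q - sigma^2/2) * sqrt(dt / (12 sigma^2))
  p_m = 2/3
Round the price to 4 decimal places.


Answer: Price = V(0,0) = 1.9386

Derivation:
dt = T/N = 0.250000; dx = sigma*sqrt(3*dt) = 0.389711
u = exp(dx) = 1.476555; d = 1/u = 0.677252
p_u = 0.146700, p_m = 0.666667, p_d = 0.186633
Discount per step: exp(-r*dt) = 0.990297
Stock lattice S(k, j) with j the centered position index:
  k=0: S(0,+0) = 22.0500
  k=1: S(1,-1) = 14.9334; S(1,+0) = 22.0500; S(1,+1) = 32.5580
  k=2: S(2,-2) = 10.1137; S(2,-1) = 14.9334; S(2,+0) = 22.0500; S(2,+1) = 32.5580; S(2,+2) = 48.0737
Terminal payoffs V(N, j) = max(K - S_T, 0):
  V(2,-2) = 11.196312; V(2,-1) = 6.376587; V(2,+0) = 0.000000; V(2,+1) = 0.000000; V(2,+2) = 0.000000
Backward induction: V(k, j) = exp(-r*dt) * [p_u * V(k+1, j+1) + p_m * V(k+1, j) + p_d * V(k+1, j-1)]
  V(1,-1) = exp(-r*dt) * [p_u*0.000000 + p_m*6.376587 + p_d*11.196312] = 6.279142
  V(1,+0) = exp(-r*dt) * [p_u*0.000000 + p_m*0.000000 + p_d*6.376587] = 1.178537
  V(1,+1) = exp(-r*dt) * [p_u*0.000000 + p_m*0.000000 + p_d*0.000000] = 0.000000
  V(0,+0) = exp(-r*dt) * [p_u*0.000000 + p_m*1.178537 + p_d*6.279142] = 1.938595


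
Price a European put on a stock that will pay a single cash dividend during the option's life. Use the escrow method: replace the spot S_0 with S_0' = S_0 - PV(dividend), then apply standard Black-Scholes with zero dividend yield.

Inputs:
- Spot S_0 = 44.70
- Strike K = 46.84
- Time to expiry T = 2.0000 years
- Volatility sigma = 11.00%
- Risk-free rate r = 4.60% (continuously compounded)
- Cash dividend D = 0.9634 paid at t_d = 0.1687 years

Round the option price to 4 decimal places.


PV(D) = D * exp(-r * t_d) = 0.9634 * 0.99226983 = 0.95595276
S_0' = S_0 - PV(D) = 44.7000 - 0.95595276 = 43.74404724
d1 = (ln(S_0'/K) + (r + sigma^2/2)*T) / (sigma*sqrt(T)) = 0.22960401
d2 = d1 - sigma*sqrt(T) = 0.07404052
exp(-rT) = 0.91210515
N(-d1) = 0.40919974; N(-d2) = 0.47048907
P = K * exp(-rT) * N(-d2) - S_0' * N(-d1) = 46.8400 * 0.91210515 * 0.47048907 - 43.74404724 * 0.40919974 = 2.2007

Answer: Price = 2.2007


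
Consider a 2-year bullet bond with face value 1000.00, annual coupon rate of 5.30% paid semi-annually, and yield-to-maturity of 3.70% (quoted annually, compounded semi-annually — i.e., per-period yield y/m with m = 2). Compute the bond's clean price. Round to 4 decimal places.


Coupon per period c = face * coupon_rate / m = 26.500000
Periods per year m = 2; per-period yield y/m = 0.018500
Number of cashflows N = 4
Cashflows (t years, CF_t, discount factor 1/(1+y/m)^(m*t), PV):
  t = 0.5000: CF_t = 26.500000, DF = 0.981836, PV = 26.018655
  t = 1.0000: CF_t = 26.500000, DF = 0.964002, PV = 25.546053
  t = 1.5000: CF_t = 26.500000, DF = 0.946492, PV = 25.082035
  t = 2.0000: CF_t = 1026.500000, DF = 0.929300, PV = 953.926295
Price P = sum_t PV_t = 1030.573038

Answer: Price = 1030.5730


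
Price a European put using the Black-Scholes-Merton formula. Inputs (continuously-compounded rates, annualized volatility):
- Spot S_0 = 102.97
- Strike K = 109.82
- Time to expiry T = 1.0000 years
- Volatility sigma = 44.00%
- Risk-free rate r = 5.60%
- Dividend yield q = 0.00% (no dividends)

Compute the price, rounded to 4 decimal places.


d1 = (ln(S/K) + (r - q + 0.5*sigma^2) * T) / (sigma * sqrt(T)) = 0.20089778
d2 = d1 - sigma * sqrt(T) = -0.23910222
exp(-rT) = 0.94553914; exp(-qT) = 1.00000000
P = K * exp(-rT) * N(-d2) - S_0 * exp(-qT) * N(-d1)
N(-d1) = 0.42038925; N(-d2) = 0.59448684
P = 109.8200 * 0.94553914 * 0.59448684 - 102.9700 * 1.00000000 * 0.42038925 = 18.4435

Answer: Price = 18.4435


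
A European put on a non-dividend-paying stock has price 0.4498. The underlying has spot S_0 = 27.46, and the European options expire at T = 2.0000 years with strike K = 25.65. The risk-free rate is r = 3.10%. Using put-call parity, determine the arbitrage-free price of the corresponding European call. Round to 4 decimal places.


Put-call parity: C - P = S_0 * exp(-qT) - K * exp(-rT).
S_0 * exp(-qT) = 27.4600 * 1.00000000 = 27.46000000
K * exp(-rT) = 25.6500 * 0.93988289 = 24.10799605
C = P + S*exp(-qT) - K*exp(-rT)
C = 0.4498 + 27.46000000 - 24.10799605 = 3.8018

Answer: Call price = 3.8018


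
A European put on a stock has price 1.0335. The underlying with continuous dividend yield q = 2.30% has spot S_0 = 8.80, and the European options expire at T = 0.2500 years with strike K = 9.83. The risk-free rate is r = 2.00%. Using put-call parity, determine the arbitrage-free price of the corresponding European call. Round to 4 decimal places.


Answer: Call price = 0.0021

Derivation:
Put-call parity: C - P = S_0 * exp(-qT) - K * exp(-rT).
S_0 * exp(-qT) = 8.8000 * 0.99426650 = 8.74954520
K * exp(-rT) = 9.8300 * 0.99501248 = 9.78097267
C = P + S*exp(-qT) - K*exp(-rT)
C = 1.0335 + 8.74954520 - 9.78097267 = 0.0021


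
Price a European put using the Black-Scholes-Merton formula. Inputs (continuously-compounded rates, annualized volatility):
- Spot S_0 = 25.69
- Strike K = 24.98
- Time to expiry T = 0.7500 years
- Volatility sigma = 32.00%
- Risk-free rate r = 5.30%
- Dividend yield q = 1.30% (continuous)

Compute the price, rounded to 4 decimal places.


d1 = (ln(S/K) + (r - q + 0.5*sigma^2) * T) / (sigma * sqrt(T)) = 0.34794846
d2 = d1 - sigma * sqrt(T) = 0.07082033
exp(-rT) = 0.96102967; exp(-qT) = 0.99029738
P = K * exp(-rT) * N(-d2) - S_0 * exp(-qT) * N(-d1)
N(-d1) = 0.36393944; N(-d2) = 0.47177037
P = 24.9800 * 0.96102967 * 0.47177037 - 25.6900 * 0.99029738 * 0.36393944 = 2.0667

Answer: Price = 2.0667


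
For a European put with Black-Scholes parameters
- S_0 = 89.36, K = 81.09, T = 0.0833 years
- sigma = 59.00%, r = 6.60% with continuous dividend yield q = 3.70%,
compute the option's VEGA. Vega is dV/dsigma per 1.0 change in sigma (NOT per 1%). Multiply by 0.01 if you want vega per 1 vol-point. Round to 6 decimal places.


d1 = 0.6696307060; d2 = 0.4993464436
phi(d1) = 0.3188159907; exp(-qT) = 0.9969226448; exp(-rT) = 0.9945172852
Vega = S * exp(-qT) * phi(d1) * sqrt(T) = 89.3600 * 0.9969226448 * 0.3188159907 * 0.2886173938 = 8.197232

Answer: Vega = 8.197232


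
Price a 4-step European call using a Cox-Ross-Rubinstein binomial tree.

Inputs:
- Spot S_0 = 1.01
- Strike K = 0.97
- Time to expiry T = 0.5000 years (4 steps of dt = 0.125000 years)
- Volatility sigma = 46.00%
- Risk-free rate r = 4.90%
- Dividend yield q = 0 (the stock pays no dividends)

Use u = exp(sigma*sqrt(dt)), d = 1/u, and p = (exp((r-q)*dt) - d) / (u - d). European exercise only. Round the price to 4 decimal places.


Answer: Price = V(0,0) = 0.1593

Derivation:
dt = T/N = 0.125000
u = exp(sigma*sqrt(dt)) = 1.176607; d = 1/u = 0.849902
p = (exp((r-q)*dt) - d) / (u - d) = 0.478236
Discount per step: exp(-r*dt) = 0.993894
Stock lattice S(k, i) with i counting down-moves:
  k=0: S(0,0) = 1.0100
  k=1: S(1,0) = 1.1884; S(1,1) = 0.8584
  k=2: S(2,0) = 1.3982; S(2,1) = 1.0100; S(2,2) = 0.7296
  k=3: S(3,0) = 1.6452; S(3,1) = 1.1884; S(3,2) = 0.8584; S(3,3) = 0.6201
  k=4: S(4,0) = 1.9357; S(4,1) = 1.3982; S(4,2) = 1.0100; S(4,3) = 0.7296; S(4,4) = 0.5270
Terminal payoffs V(N, i) = max(S_T - K, 0):
  V(4,0) = 0.965738; V(4,1) = 0.428247; V(4,2) = 0.040000; V(4,3) = 0.000000; V(4,4) = 0.000000
Backward induction: V(k, i) = exp(-r*dt) * [p * V(k+1, i) + (1-p) * V(k+1, i+1)].
  V(3,0) = exp(-r*dt) * [p*0.965738 + (1-p)*0.428247] = 0.681110
  V(3,1) = exp(-r*dt) * [p*0.428247 + (1-p)*0.040000] = 0.224296
  V(3,2) = exp(-r*dt) * [p*0.040000 + (1-p)*0.000000] = 0.019013
  V(3,3) = exp(-r*dt) * [p*0.000000 + (1-p)*0.000000] = 0.000000
  V(2,0) = exp(-r*dt) * [p*0.681110 + (1-p)*0.224296] = 0.440057
  V(2,1) = exp(-r*dt) * [p*0.224296 + (1-p)*0.019013] = 0.116471
  V(2,2) = exp(-r*dt) * [p*0.019013 + (1-p)*0.000000] = 0.009037
  V(1,0) = exp(-r*dt) * [p*0.440057 + (1-p)*0.116471] = 0.269565
  V(1,1) = exp(-r*dt) * [p*0.116471 + (1-p)*0.009037] = 0.060047
  V(0,0) = exp(-r*dt) * [p*0.269565 + (1-p)*0.060047] = 0.159268


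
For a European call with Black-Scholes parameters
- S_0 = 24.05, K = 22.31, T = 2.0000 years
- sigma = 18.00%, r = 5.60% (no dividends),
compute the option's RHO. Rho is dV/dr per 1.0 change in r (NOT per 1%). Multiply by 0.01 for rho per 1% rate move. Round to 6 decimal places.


d1 = 0.8622773892; d2 = 0.6077189480
phi(d1) = 0.2750782487; exp(-qT) = 1.0000000000; exp(-rT) = 0.8940442575
N(d2) = 0.7283130531
Rho = K*T*exp(-rT)*N(d2) = 22.3100 * 2.0000 * 0.8940442575 * 0.7283130531 = 29.054050

Answer: Rho = 29.054050


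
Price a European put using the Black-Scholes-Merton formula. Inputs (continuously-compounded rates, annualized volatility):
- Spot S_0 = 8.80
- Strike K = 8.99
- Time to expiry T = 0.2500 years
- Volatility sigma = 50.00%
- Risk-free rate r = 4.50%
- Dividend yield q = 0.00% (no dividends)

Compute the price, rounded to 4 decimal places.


Answer: Price = 0.9253

Derivation:
d1 = (ln(S/K) + (r - q + 0.5*sigma^2) * T) / (sigma * sqrt(T)) = 0.08455549
d2 = d1 - sigma * sqrt(T) = -0.16544451
exp(-rT) = 0.98881304; exp(-qT) = 1.00000000
P = K * exp(-rT) * N(-d2) - S_0 * exp(-qT) * N(-d1)
N(-d1) = 0.46630739; N(-d2) = 0.56570294
P = 8.9900 * 0.98881304 * 0.56570294 - 8.8000 * 1.00000000 * 0.46630739 = 0.9253


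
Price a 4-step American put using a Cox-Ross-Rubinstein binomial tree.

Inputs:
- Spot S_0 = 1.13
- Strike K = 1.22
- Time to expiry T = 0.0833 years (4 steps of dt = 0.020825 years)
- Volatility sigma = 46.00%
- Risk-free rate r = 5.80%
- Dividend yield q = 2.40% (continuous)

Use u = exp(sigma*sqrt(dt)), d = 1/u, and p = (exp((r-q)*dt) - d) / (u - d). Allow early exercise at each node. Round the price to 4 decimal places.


Answer: Price = V(0,0) = 0.1183

Derivation:
dt = T/N = 0.020825
u = exp(sigma*sqrt(dt)) = 1.068635; d = 1/u = 0.935773
p = (exp((r-q)*dt) - d) / (u - d) = 0.488742
Discount per step: exp(-r*dt) = 0.998793
Stock lattice S(k, i) with i counting down-moves:
  k=0: S(0,0) = 1.1300
  k=1: S(1,0) = 1.2076; S(1,1) = 1.0574
  k=2: S(2,0) = 1.2904; S(2,1) = 1.1300; S(2,2) = 0.9895
  k=3: S(3,0) = 1.3790; S(3,1) = 1.2076; S(3,2) = 1.0574; S(3,3) = 0.9260
  k=4: S(4,0) = 1.4737; S(4,1) = 1.2904; S(4,2) = 1.1300; S(4,3) = 0.9895; S(4,4) = 0.8665
Terminal payoffs V(N, i) = max(K - S_T, 0):
  V(4,0) = 0.000000; V(4,1) = 0.000000; V(4,2) = 0.090000; V(4,3) = 0.230491; V(4,4) = 0.353515
Backward induction: V(k, i) = exp(-r*dt) * [p * V(k+1, i) + (1-p) * V(k+1, i+1)]; then take max(V_cont, immediate exercise) for American.
  V(3,0) = exp(-r*dt) * [p*0.000000 + (1-p)*0.000000] = 0.000000; exercise = 0.000000; V(3,0) = max -> 0.000000
  V(3,1) = exp(-r*dt) * [p*0.000000 + (1-p)*0.090000] = 0.045958; exercise = 0.012443; V(3,1) = max -> 0.045958
  V(3,2) = exp(-r*dt) * [p*0.090000 + (1-p)*0.230491] = 0.161632; exercise = 0.162576; V(3,2) = max -> 0.162576
  V(3,3) = exp(-r*dt) * [p*0.230491 + (1-p)*0.353515] = 0.293034; exercise = 0.294044; V(3,3) = max -> 0.294044
  V(2,0) = exp(-r*dt) * [p*0.000000 + (1-p)*0.045958] = 0.023468; exercise = 0.000000; V(2,0) = max -> 0.023468
  V(2,1) = exp(-r*dt) * [p*0.045958 + (1-p)*0.162576] = 0.105452; exercise = 0.090000; V(2,1) = max -> 0.105452
  V(2,2) = exp(-r*dt) * [p*0.162576 + (1-p)*0.294044] = 0.229513; exercise = 0.230491; V(2,2) = max -> 0.230491
  V(1,0) = exp(-r*dt) * [p*0.023468 + (1-p)*0.105452] = 0.065304; exercise = 0.012443; V(1,0) = max -> 0.065304
  V(1,1) = exp(-r*dt) * [p*0.105452 + (1-p)*0.230491] = 0.169175; exercise = 0.162576; V(1,1) = max -> 0.169175
  V(0,0) = exp(-r*dt) * [p*0.065304 + (1-p)*0.169175] = 0.118266; exercise = 0.090000; V(0,0) = max -> 0.118266


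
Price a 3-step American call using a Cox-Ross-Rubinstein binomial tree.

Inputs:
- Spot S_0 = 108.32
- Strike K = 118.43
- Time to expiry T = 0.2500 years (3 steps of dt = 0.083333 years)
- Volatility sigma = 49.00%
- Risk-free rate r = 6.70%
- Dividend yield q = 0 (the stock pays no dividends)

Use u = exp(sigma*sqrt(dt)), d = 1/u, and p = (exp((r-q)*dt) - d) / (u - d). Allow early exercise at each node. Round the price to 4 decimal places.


dt = T/N = 0.083333
u = exp(sigma*sqrt(dt)) = 1.151944; d = 1/u = 0.868098
p = (exp((r-q)*dt) - d) / (u - d) = 0.484421
Discount per step: exp(-r*dt) = 0.994432
Stock lattice S(k, i) with i counting down-moves:
  k=0: S(0,0) = 108.3200
  k=1: S(1,0) = 124.7786; S(1,1) = 94.0324
  k=2: S(2,0) = 143.7379; S(2,1) = 108.3200; S(2,2) = 81.6293
  k=3: S(3,0) = 165.5780; S(3,1) = 124.7786; S(3,2) = 94.0324; S(3,3) = 70.8622
Terminal payoffs V(N, i) = max(S_T - K, 0):
  V(3,0) = 47.147979; V(3,1) = 6.348557; V(3,2) = 0.000000; V(3,3) = 0.000000
Backward induction: V(k, i) = exp(-r*dt) * [p * V(k+1, i) + (1-p) * V(k+1, i+1)]; then take max(V_cont, immediate exercise) for American.
  V(2,0) = exp(-r*dt) * [p*47.147979 + (1-p)*6.348557] = 25.967283; exercise = 25.307891; V(2,0) = max -> 25.967283
  V(2,1) = exp(-r*dt) * [p*6.348557 + (1-p)*0.000000] = 3.058254; exercise = 0.000000; V(2,1) = max -> 3.058254
  V(2,2) = exp(-r*dt) * [p*0.000000 + (1-p)*0.000000] = 0.000000; exercise = 0.000000; V(2,2) = max -> 0.000000
  V(1,0) = exp(-r*dt) * [p*25.967283 + (1-p)*3.058254] = 14.077062; exercise = 6.348557; V(1,0) = max -> 14.077062
  V(1,1) = exp(-r*dt) * [p*3.058254 + (1-p)*0.000000] = 1.473235; exercise = 0.000000; V(1,1) = max -> 1.473235
  V(0,0) = exp(-r*dt) * [p*14.077062 + (1-p)*1.473235] = 7.536602; exercise = 0.000000; V(0,0) = max -> 7.536602

Answer: Price = V(0,0) = 7.5366
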